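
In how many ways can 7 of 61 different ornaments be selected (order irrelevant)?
C(61,7) = 61!/(7!×54!) = 436270780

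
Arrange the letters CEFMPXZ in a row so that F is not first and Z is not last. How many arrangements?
By inclusion-exclusion: 7! - 2×(7-1)! + (7-2)! = 5040 - 1440 + 120 = 3720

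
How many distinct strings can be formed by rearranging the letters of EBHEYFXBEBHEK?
13! / (1! × 1! × 4! × 3! × 1! × 2! × 1!) = 21621600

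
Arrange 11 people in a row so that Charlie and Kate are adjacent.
Treat as block: (11-1)! × 2! = 3628800 × 2 = 7257600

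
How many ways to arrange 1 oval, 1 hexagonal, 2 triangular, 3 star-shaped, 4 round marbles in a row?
11! / (1! × 1! × 2! × 3! × 4!) = 138600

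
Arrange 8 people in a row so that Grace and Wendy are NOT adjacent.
Total - adjacent = 8! - (8-1)!×2 = 40320 - 10080 = 30240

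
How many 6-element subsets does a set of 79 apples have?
C(79,6) = 79!/(6!×73!) = 277962685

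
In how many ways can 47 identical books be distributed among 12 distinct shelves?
C(47+12-1, 12-1) = C(58, 11) = 227692286640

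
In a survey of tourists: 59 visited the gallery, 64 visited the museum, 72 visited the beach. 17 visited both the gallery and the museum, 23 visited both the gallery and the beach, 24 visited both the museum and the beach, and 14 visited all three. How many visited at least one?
|A∪B∪C| = 59+64+72-17-23-24+14 = 145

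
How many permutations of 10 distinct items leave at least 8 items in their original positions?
Exactly j fixed points: C(10,j)·!(10-j); sum over j ≥ 8 (derangement numbers via !m = (m-1)·(!(m-1) + !(m-2)): !0..!2 = 1, 0, 1). Σ_{j=8}^{10} C(10,j)·!(10-j) = C(10,8)·!2 + C(10,9)·!1 + C(10,10)·!0 = 45·1 + 10·0 + 1·1 = 46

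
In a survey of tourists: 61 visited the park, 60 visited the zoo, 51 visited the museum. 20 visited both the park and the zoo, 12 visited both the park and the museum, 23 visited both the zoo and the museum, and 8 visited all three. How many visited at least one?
|A∪B∪C| = 61+60+51-20-12-23+8 = 125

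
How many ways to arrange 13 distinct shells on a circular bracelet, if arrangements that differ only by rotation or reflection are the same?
(13-1)!/2 = 479001600/2 = 239500800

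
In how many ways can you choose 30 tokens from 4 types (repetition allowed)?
C(30+4-1, 4-1) = C(33, 3) = 5456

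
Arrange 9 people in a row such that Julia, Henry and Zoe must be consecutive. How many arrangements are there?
Treat the 3 as one block: (9-3+1)! × 3! = 5040 × 6 = 30240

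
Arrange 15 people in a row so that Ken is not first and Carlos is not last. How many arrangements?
By inclusion-exclusion: 15! - 2×(15-1)! + (15-2)! = 1307674368000 - 174356582400 + 6227020800 = 1139544806400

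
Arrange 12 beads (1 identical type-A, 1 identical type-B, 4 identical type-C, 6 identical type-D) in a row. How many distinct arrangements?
12! / (1! × 1! × 4! × 6!) = 27720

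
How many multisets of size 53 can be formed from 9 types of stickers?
C(53+9-1, 9-1) = C(61, 8) = 2944827765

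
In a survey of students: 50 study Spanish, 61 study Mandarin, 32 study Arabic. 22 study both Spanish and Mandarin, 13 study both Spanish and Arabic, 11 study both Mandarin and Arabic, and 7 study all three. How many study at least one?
|A∪B∪C| = 50+61+32-22-13-11+7 = 104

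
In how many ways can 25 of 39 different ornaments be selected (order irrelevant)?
C(39,25) = 39!/(25!×14!) = 15084504396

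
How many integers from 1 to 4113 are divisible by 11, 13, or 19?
⌊4113/11⌋+⌊4113/13⌋+⌊4113/19⌋ - ⌊4113/143⌋-⌊4113/209⌋-⌊4113/247⌋ + ⌊4113/2717⌋ = 373+316+216 - 28-19-16 + 1 = 843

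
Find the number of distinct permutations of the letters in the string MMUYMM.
6! / (4! × 1! × 1!) = 30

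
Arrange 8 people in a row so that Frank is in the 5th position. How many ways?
Fix one position: (8-1)! = 5040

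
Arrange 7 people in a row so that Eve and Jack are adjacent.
Treat as block: (7-1)! × 2! = 720 × 2 = 1440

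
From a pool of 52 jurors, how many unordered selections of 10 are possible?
C(52,10) = 52!/(10!×42!) = 15820024220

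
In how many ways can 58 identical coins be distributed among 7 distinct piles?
C(58+7-1, 7-1) = C(64, 6) = 74974368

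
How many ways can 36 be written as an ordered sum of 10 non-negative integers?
C(36+10-1, 10-1) = C(45, 9) = 886163135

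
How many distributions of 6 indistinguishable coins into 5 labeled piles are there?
C(6+5-1, 5-1) = C(10, 4) = 210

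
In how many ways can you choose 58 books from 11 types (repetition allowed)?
C(58+11-1, 11-1) = C(68, 10) = 290752384208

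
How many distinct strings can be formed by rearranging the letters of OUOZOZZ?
7! / (1! × 3! × 3!) = 140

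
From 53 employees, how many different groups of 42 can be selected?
C(53,42) = 53!/(42!×11!) = 76223753060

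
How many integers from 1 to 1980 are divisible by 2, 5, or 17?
⌊1980/2⌋+⌊1980/5⌋+⌊1980/17⌋ - ⌊1980/10⌋-⌊1980/34⌋-⌊1980/85⌋ + ⌊1980/170⌋ = 990+396+116 - 198-58-23 + 11 = 1234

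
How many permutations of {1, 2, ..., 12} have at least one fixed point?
Complement of the derangements. !12 = Σ_{j=0}^{12} (-1)^j·12!/j! = 479001600 - 479001600 + 239500800 - 79833600 + 19958400 - 3991680 + 665280 - 95040 + 11880 - 1320 + 132 - 12 + 1 = 176214841. 12! - !12 = 479001600 - 176214841 = 302786759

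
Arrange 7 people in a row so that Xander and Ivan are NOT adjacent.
Total - adjacent = 7! - (7-1)!×2 = 5040 - 1440 = 3600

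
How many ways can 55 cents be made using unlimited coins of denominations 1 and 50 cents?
Coefficient of x^55 in 1/(1-x^1) · 1/(1-x^50). Use j coins of 50 for j = 0..⌊55/50⌋ = 1, the rest in 1s: 1 + 1 = 2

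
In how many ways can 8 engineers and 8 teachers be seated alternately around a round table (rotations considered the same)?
Fix one of the engineers: (8-1)! ways for the remaining engineers, × 8! ways for the teachers = 5040 × 40320 = 203212800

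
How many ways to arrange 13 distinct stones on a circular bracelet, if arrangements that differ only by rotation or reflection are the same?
(13-1)!/2 = 479001600/2 = 239500800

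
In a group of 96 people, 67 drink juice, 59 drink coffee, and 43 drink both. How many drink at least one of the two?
|A∪B| = |A| + |B| - |A∩B| = 67 + 59 - 43 = 83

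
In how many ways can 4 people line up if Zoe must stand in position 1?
Fix one position: (4-1)! = 6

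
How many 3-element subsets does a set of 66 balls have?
C(66,3) = 66!/(3!×63!) = 45760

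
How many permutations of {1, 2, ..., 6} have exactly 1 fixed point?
Choose the 1 fixed point C(6,1) = 6, derange the rest: !5 = Σ_{j=0}^{5} (-1)^j·5!/j! = 120 - 120 + 60 - 20 + 5 - 1 = 44. Product = 6 × 44 = 264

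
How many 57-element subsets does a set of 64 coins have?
C(64,57) = 64!/(57!×7!) = 621216192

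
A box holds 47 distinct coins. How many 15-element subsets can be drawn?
C(47,15) = 47!/(15!×32!) = 751616304549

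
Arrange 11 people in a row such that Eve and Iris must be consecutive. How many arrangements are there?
Treat the 2 as one block: (11-2+1)! × 2! = 3628800 × 2 = 7257600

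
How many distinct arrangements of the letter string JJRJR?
5! / (3! × 2!) = 10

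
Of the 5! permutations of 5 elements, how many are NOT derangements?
Complement of the derangements. !5 = Σ_{j=0}^{5} (-1)^j·5!/j! = 120 - 120 + 60 - 20 + 5 - 1 = 44. 5! - !5 = 120 - 44 = 76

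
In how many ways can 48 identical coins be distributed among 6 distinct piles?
C(48+6-1, 6-1) = C(53, 5) = 2869685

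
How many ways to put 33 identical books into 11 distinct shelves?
C(33+11-1, 11-1) = C(43, 10) = 1917334783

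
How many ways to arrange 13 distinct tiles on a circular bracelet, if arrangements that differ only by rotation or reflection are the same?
(13-1)!/2 = 479001600/2 = 239500800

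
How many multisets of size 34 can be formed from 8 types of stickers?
C(34+8-1, 8-1) = C(41, 7) = 22481940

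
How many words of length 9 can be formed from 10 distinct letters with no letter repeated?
P(10,9) = 10!/(10-9)! = 3628800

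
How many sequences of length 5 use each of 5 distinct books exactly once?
5! = 120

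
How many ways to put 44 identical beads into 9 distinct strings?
C(44+9-1, 9-1) = C(52, 8) = 752538150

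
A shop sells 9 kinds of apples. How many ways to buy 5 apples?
C(5+9-1, 9-1) = C(13, 8) = 1287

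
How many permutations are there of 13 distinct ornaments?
13! = 6227020800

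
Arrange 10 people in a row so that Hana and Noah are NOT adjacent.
Total - adjacent = 10! - (10-1)!×2 = 3628800 - 725760 = 2903040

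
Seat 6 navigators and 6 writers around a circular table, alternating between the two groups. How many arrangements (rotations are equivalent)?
Fix one of the navigators: (6-1)! ways for the remaining navigators, × 6! ways for the writers = 120 × 720 = 86400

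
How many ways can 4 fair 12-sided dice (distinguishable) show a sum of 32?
Coefficient of x^32 in (x + x² + ... + x^12)^4. By inclusion-exclusion on dice exceeding 12: Σ_j (-1)^j C(4,j)·C(32-1-12j, 3) = C(4,0)·C(31,3) - C(4,1)·C(19,3) + C(4,2)·C(7,3) = 1·4495 - 4·969 + 6·35 = 829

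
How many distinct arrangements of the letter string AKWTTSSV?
8! / (1! × 1! × 2! × 1! × 2! × 1!) = 10080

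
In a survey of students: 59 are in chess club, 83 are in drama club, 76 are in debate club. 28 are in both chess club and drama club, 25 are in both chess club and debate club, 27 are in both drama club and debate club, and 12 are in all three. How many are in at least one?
|A∪B∪C| = 59+83+76-28-25-27+12 = 150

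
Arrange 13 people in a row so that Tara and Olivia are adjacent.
Treat as block: (13-1)! × 2! = 479001600 × 2 = 958003200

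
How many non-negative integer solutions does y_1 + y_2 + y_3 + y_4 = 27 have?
C(27+4-1, 4-1) = C(30, 3) = 4060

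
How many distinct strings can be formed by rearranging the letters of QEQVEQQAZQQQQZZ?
15! / (1! × 1! × 2! × 8! × 3!) = 2702700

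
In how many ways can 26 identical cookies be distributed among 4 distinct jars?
C(26+4-1, 4-1) = C(29, 3) = 3654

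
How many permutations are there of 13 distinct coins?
13! = 6227020800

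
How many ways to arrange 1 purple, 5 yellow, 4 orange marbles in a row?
10! / (1! × 5! × 4!) = 1260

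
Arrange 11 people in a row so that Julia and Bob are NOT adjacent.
Total - adjacent = 11! - (11-1)!×2 = 39916800 - 7257600 = 32659200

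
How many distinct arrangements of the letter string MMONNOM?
7! / (2! × 3! × 2!) = 210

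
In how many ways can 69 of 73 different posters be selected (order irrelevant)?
C(73,69) = 73!/(69!×4!) = 1088430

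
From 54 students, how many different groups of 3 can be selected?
C(54,3) = 54!/(3!×51!) = 24804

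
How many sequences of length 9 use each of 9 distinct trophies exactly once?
9! = 362880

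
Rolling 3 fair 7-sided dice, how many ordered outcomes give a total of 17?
Coefficient of x^17 in (x + x² + ... + x^7)^3. By inclusion-exclusion on dice exceeding 7: Σ_j (-1)^j C(3,j)·C(17-1-7j, 2) = C(3,0)·C(16,2) - C(3,1)·C(9,2) + C(3,2)·C(2,2) = 1·120 - 3·36 + 3·1 = 15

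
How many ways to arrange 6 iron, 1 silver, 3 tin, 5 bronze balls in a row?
15! / (6! × 1! × 3! × 5!) = 2522520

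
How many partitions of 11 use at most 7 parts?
By conjugation, equals partitions of 11 into parts ≤ 7. Let r_j(i) = number of partitions of i into parts ≤ j, for i = 0..11. r_1(i) = 1 for all i; r_j(i) = r_{j-1}(i) + r_j(i-j). Rows j = 2..7: ≤2: 1 1 2 2 3 3 4 4 5 5 6 6; ≤3: 1 1 2 3 4 5 7 8 10 12 14 16; ≤4: 1 1 2 3 5 6 9 11 15 18 23 27; ≤5: 1 1 2 3 5 7 10 13 18 23 30 37; ≤6: 1 1 2 3 5 7 11 14 20 26 35 44; ≤7: 1 1 2 3 5 7 11 15 21 28 38 49. r_7(11) = 49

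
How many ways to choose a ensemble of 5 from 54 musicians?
C(54,5) = 54!/(5!×49!) = 3162510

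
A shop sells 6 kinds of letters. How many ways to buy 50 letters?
C(50+6-1, 6-1) = C(55, 5) = 3478761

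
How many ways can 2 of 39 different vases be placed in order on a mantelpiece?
P(39,2) = 39!/(39-2)! = 1482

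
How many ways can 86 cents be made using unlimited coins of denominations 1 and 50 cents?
Coefficient of x^86 in 1/(1-x^1) · 1/(1-x^50). Use j coins of 50 for j = 0..⌊86/50⌋ = 1, the rest in 1s: 1 + 1 = 2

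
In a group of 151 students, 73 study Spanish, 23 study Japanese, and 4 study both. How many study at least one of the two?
|A∪B| = |A| + |B| - |A∩B| = 73 + 23 - 4 = 92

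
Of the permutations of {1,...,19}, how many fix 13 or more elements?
Exactly j fixed points: C(19,j)·!(19-j); sum over j ≥ 13 (derangement numbers via !m = (m-1)·(!(m-1) + !(m-2)): !0..!6 = 1, 0, 1, 2, 9, 44, 265). Σ_{j=13}^{19} C(19,j)·!(19-j) = C(19,13)·!6 + C(19,14)·!5 + C(19,15)·!4 + C(19,16)·!3 + C(19,17)·!2 + C(19,18)·!1 + C(19,19)·!0 = 27132·265 + 11628·44 + 3876·9 + 969·2 + 171·1 + 19·0 + 1·1 = 7738606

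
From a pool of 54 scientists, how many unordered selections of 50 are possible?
C(54,50) = 54!/(50!×4!) = 316251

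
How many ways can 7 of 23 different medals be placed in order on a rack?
P(23,7) = 23!/(23-7)! = 1235591280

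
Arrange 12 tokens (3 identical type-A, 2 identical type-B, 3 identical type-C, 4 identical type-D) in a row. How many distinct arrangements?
12! / (3! × 2! × 3! × 4!) = 277200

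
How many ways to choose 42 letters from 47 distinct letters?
C(47,42) = 47!/(42!×5!) = 1533939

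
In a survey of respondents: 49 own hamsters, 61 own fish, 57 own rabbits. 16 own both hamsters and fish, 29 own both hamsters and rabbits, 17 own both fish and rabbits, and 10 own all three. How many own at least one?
|A∪B∪C| = 49+61+57-16-29-17+10 = 115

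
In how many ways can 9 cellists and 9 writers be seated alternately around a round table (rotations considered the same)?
Fix one of the cellists: (9-1)! ways for the remaining cellists, × 9! ways for the writers = 40320 × 362880 = 14631321600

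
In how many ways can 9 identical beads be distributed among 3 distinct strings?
C(9+3-1, 3-1) = C(11, 2) = 55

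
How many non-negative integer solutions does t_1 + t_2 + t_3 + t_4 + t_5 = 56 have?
C(56+5-1, 5-1) = C(60, 4) = 487635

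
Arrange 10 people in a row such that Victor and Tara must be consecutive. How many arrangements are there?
Treat the 2 as one block: (10-2+1)! × 2! = 362880 × 2 = 725760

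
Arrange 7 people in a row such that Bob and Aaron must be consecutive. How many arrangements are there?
Treat the 2 as one block: (7-2+1)! × 2! = 720 × 2 = 1440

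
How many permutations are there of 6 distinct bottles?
6! = 720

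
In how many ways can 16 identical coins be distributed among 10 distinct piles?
C(16+10-1, 10-1) = C(25, 9) = 2042975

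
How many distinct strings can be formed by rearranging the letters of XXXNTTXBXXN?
11! / (6! × 2! × 1! × 2!) = 13860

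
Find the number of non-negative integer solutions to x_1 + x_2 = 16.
C(16+2-1, 2-1) = C(17, 1) = 17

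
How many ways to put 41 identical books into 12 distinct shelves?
C(41+12-1, 12-1) = C(52, 11) = 60403728840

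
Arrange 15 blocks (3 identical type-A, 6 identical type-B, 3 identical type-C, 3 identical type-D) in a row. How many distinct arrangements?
15! / (3! × 6! × 3! × 3!) = 8408400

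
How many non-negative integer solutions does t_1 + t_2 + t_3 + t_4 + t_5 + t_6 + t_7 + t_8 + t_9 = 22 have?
C(22+9-1, 9-1) = C(30, 8) = 5852925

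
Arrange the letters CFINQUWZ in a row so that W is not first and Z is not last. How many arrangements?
By inclusion-exclusion: 8! - 2×(8-1)! + (8-2)! = 40320 - 10080 + 720 = 30960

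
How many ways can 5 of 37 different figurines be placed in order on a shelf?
P(37,5) = 37!/(37-5)! = 52307640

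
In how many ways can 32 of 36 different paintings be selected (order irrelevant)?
C(36,32) = 36!/(32!×4!) = 58905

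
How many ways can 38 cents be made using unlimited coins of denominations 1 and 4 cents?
Coefficient of x^38 in 1/(1-x^1) · 1/(1-x^4). Use j coins of 4 for j = 0..⌊38/4⌋ = 9, the rest in 1s: 9 + 1 = 10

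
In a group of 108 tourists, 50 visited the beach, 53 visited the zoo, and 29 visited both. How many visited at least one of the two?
|A∪B| = |A| + |B| - |A∩B| = 50 + 53 - 29 = 74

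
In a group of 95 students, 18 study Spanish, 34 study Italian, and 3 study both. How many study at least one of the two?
|A∪B| = |A| + |B| - |A∩B| = 18 + 34 - 3 = 49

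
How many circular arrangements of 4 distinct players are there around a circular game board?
Circular: fix one position, arrange the rest. (4-1)! = 6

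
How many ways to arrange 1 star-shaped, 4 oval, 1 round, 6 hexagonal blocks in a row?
12! / (1! × 4! × 1! × 6!) = 27720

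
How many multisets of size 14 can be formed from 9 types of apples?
C(14+9-1, 9-1) = C(22, 8) = 319770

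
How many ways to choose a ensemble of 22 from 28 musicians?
C(28,22) = 28!/(22!×6!) = 376740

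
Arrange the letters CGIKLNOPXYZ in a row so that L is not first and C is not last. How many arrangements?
By inclusion-exclusion: 11! - 2×(11-1)! + (11-2)! = 39916800 - 7257600 + 362880 = 33022080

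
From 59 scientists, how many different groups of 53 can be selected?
C(59,53) = 59!/(53!×6!) = 45057474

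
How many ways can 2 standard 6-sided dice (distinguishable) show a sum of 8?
Coefficient of x^8 in (x + x² + ... + x^6)^2. By inclusion-exclusion on dice exceeding 6: Σ_j (-1)^j C(2,j)·C(8-1-6j, 1) = C(2,0)·C(7,1) - C(2,1)·C(1,1) = 1·7 - 2·1 = 5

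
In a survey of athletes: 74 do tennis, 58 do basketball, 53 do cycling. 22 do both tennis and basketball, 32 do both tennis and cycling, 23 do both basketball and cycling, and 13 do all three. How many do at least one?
|A∪B∪C| = 74+58+53-22-32-23+13 = 121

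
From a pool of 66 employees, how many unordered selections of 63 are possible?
C(66,63) = 66!/(63!×3!) = 45760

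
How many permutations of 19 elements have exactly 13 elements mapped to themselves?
Choose the 13 fixed points C(19,13) = 27132, derange the rest: !6 = Σ_{j=0}^{6} (-1)^j·6!/j! = 720 - 720 + 360 - 120 + 30 - 6 + 1 = 265. Product = 27132 × 265 = 7189980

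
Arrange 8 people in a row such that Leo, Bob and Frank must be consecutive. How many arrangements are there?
Treat the 3 as one block: (8-3+1)! × 3! = 720 × 6 = 4320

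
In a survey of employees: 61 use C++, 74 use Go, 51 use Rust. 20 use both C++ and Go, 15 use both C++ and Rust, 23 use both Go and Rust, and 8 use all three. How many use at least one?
|A∪B∪C| = 61+74+51-20-15-23+8 = 136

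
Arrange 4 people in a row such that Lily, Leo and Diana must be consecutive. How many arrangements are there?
Treat the 3 as one block: (4-3+1)! × 3! = 2 × 6 = 12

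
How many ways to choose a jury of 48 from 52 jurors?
C(52,48) = 52!/(48!×4!) = 270725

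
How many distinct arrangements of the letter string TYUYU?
5! / (1! × 2! × 2!) = 30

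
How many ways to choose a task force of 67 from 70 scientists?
C(70,67) = 70!/(67!×3!) = 54740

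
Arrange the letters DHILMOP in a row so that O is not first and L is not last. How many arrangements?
By inclusion-exclusion: 7! - 2×(7-1)! + (7-2)! = 5040 - 1440 + 120 = 3720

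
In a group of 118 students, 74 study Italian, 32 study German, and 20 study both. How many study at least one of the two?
|A∪B| = |A| + |B| - |A∩B| = 74 + 32 - 20 = 86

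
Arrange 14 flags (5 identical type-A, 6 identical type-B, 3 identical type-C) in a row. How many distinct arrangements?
14! / (5! × 6! × 3!) = 168168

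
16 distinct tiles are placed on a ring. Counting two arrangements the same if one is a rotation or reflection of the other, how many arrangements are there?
(16-1)!/2 = 1307674368000/2 = 653837184000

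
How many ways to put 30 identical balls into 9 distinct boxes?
C(30+9-1, 9-1) = C(38, 8) = 48903492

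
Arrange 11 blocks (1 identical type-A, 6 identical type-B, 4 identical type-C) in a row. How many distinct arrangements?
11! / (1! × 6! × 4!) = 2310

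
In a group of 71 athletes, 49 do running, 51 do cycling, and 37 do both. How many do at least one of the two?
|A∪B| = |A| + |B| - |A∩B| = 49 + 51 - 37 = 63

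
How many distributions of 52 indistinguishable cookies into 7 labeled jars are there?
C(52+7-1, 7-1) = C(58, 6) = 40475358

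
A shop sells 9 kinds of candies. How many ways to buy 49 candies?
C(49+9-1, 9-1) = C(57, 8) = 1652411475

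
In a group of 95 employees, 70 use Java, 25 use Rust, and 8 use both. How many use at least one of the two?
|A∪B| = |A| + |B| - |A∩B| = 70 + 25 - 8 = 87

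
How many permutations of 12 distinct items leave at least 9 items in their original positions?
Exactly j fixed points: C(12,j)·!(12-j); sum over j ≥ 9 (derangement numbers via !m = (m-1)·(!(m-1) + !(m-2)): !0..!3 = 1, 0, 1, 2). Σ_{j=9}^{12} C(12,j)·!(12-j) = C(12,9)·!3 + C(12,10)·!2 + C(12,11)·!1 + C(12,12)·!0 = 220·2 + 66·1 + 12·0 + 1·1 = 507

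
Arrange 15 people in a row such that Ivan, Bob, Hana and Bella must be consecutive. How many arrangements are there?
Treat the 4 as one block: (15-4+1)! × 4! = 479001600 × 24 = 11496038400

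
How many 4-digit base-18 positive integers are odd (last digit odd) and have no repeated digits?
Last∈{1,3,5,7,9,11,13,15,17}. Last=0: 0. Last nonzero: 9×16×P(16,2) = 34560. Total = 34560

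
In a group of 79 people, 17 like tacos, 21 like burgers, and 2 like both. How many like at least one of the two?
|A∪B| = |A| + |B| - |A∩B| = 17 + 21 - 2 = 36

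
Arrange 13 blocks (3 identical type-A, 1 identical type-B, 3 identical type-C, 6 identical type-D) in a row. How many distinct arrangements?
13! / (3! × 1! × 3! × 6!) = 240240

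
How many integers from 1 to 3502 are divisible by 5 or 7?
⌊3502/5⌋ + ⌊3502/7⌋ - ⌊3502/35⌋ = 700 + 500 - 100 = 1100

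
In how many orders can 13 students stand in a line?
13! = 6227020800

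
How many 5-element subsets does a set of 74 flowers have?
C(74,5) = 74!/(5!×69!) = 16108764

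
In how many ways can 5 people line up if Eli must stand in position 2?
Fix one position: (5-1)! = 24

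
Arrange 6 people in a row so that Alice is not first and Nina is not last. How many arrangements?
By inclusion-exclusion: 6! - 2×(6-1)! + (6-2)! = 720 - 240 + 24 = 504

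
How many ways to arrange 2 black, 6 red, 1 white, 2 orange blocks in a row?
11! / (2! × 6! × 1! × 2!) = 13860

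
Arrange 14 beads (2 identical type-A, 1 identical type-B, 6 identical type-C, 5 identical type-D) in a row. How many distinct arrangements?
14! / (2! × 1! × 6! × 5!) = 504504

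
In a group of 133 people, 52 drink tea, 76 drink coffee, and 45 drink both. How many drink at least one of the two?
|A∪B| = |A| + |B| - |A∩B| = 52 + 76 - 45 = 83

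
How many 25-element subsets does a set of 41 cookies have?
C(41,25) = 41!/(25!×16!) = 103077446706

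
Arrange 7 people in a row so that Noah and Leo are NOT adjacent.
Total - adjacent = 7! - (7-1)!×2 = 5040 - 1440 = 3600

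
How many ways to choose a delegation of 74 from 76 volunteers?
C(76,74) = 76!/(74!×2!) = 2850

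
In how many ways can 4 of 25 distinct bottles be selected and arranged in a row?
P(25,4) = 25!/(25-4)! = 303600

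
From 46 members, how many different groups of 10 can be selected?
C(46,10) = 46!/(10!×36!) = 4076350421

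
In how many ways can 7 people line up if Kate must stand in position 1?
Fix one position: (7-1)! = 720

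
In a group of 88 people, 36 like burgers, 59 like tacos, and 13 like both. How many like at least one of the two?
|A∪B| = |A| + |B| - |A∩B| = 36 + 59 - 13 = 82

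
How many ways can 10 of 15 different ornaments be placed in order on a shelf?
P(15,10) = 15!/(15-10)! = 10897286400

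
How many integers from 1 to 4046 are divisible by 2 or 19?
⌊4046/2⌋ + ⌊4046/19⌋ - ⌊4046/38⌋ = 2023 + 212 - 106 = 2129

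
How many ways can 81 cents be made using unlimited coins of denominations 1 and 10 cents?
Coefficient of x^81 in 1/(1-x^1) · 1/(1-x^10). Use j coins of 10 for j = 0..⌊81/10⌋ = 8, the rest in 1s: 8 + 1 = 9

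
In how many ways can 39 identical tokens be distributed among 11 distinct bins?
C(39+11-1, 11-1) = C(49, 10) = 8217822536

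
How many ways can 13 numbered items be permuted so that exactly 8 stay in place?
Choose the 8 fixed points C(13,8) = 1287, derange the rest: !5 = Σ_{j=0}^{5} (-1)^j·5!/j! = 120 - 120 + 60 - 20 + 5 - 1 = 44. Product = 1287 × 44 = 56628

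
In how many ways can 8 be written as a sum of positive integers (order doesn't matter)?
Pentagonal recurrence p(n) = p(n-1) + p(n-2) - p(n-5) - p(n-7) + p(n-12) + p(n-15) - ... gives p(0..7) = 1, 1, 2, 3, 5, 7, 11, 15. p(8) = p(7) + p(6) - p(3) - p(1) = 15 + 11 - 3 - 1 = 22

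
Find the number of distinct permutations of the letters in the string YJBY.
4! / (1! × 1! × 2!) = 12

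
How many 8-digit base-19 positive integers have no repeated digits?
First digit: 18 choices (nonzero). Then descending: 18 × 18 × 17 × 16 × 15 × 14 × 13 × 12 = 2887073280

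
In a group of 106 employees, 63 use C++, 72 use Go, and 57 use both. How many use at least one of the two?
|A∪B| = |A| + |B| - |A∩B| = 63 + 72 - 57 = 78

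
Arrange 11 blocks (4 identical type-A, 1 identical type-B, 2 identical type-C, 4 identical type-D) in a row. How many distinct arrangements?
11! / (4! × 1! × 2! × 4!) = 34650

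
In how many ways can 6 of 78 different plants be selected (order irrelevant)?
C(78,6) = 78!/(6!×72!) = 256851595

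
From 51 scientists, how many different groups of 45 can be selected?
C(51,45) = 51!/(45!×6!) = 18009460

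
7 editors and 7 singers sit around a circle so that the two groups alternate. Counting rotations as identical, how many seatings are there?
Fix one of the editors: (7-1)! ways for the remaining editors, × 7! ways for the singers = 720 × 5040 = 3628800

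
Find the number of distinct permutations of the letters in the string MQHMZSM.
7! / (1! × 1! × 3! × 1! × 1!) = 840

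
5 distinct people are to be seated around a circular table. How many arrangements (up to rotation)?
Circular: fix one position, arrange the rest. (5-1)! = 24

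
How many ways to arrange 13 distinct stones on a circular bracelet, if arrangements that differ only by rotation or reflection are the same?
(13-1)!/2 = 479001600/2 = 239500800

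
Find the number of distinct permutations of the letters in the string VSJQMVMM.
8! / (1! × 2! × 3! × 1! × 1!) = 3360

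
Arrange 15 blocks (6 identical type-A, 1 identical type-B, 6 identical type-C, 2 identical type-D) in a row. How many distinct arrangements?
15! / (6! × 1! × 6! × 2!) = 1261260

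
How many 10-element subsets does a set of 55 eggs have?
C(55,10) = 55!/(10!×45!) = 29248649430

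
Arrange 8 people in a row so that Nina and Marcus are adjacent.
Treat as block: (8-1)! × 2! = 5040 × 2 = 10080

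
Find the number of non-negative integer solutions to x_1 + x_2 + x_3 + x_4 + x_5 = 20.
C(20+5-1, 5-1) = C(24, 4) = 10626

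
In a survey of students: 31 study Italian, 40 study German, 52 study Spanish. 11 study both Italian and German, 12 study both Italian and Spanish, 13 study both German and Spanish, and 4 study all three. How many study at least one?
|A∪B∪C| = 31+40+52-11-12-13+4 = 91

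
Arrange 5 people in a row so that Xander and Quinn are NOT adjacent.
Total - adjacent = 5! - (5-1)!×2 = 120 - 48 = 72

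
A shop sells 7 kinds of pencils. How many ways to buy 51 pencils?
C(51+7-1, 7-1) = C(57, 6) = 36288252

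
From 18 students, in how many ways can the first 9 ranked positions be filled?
P(18,9) = 18!/(18-9)! = 17643225600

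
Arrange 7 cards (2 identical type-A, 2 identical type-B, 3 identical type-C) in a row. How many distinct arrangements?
7! / (2! × 2! × 3!) = 210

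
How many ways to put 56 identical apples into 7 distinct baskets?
C(56+7-1, 7-1) = C(62, 6) = 61474519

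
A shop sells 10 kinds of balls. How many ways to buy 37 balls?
C(37+10-1, 10-1) = C(46, 9) = 1101716330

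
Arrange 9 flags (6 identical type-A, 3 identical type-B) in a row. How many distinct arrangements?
9! / (6! × 3!) = 84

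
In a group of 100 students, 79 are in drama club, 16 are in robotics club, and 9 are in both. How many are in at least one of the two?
|A∪B| = |A| + |B| - |A∩B| = 79 + 16 - 9 = 86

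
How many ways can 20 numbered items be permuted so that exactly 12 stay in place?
Choose the 12 fixed points C(20,12) = 125970, derange the rest: !8 = Σ_{j=0}^{8} (-1)^j·8!/j! = 40320 - 40320 + 20160 - 6720 + 1680 - 336 + 56 - 8 + 1 = 14833. Product = 125970 × 14833 = 1868513010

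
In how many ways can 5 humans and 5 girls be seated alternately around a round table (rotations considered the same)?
Fix one of the humans: (5-1)! ways for the remaining humans, × 5! ways for the girls = 24 × 120 = 2880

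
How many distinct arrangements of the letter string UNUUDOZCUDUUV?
13! / (1! × 1! × 1! × 1! × 1! × 2! × 6!) = 4324320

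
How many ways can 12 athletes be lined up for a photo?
12! = 479001600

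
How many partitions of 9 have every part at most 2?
Let r_j(i) = number of partitions of i into parts ≤ j, for i = 0..9. r_1(i) = 1 for all i; r_j(i) = r_{j-1}(i) + r_j(i-j). Rows j = 2..2: ≤2: 1 1 2 2 3 3 4 4 5 5. r_2(9) = 5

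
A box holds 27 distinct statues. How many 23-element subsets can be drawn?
C(27,23) = 27!/(23!×4!) = 17550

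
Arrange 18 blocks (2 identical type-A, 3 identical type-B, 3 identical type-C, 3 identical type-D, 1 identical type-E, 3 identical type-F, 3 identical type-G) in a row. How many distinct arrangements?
18! / (2! × 3! × 3! × 3! × 1! × 3! × 3!) = 411675264000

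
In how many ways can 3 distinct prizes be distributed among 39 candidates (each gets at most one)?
P(39,3) = 39!/(39-3)! = 54834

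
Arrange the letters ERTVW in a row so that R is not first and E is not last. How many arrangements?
By inclusion-exclusion: 5! - 2×(5-1)! + (5-2)! = 120 - 48 + 6 = 78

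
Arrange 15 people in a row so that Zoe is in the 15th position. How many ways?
Fix one position: (15-1)! = 87178291200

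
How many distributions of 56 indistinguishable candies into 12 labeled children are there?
C(56+12-1, 12-1) = C(67, 11) = 1285063345176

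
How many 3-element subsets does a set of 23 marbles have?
C(23,3) = 23!/(3!×20!) = 1771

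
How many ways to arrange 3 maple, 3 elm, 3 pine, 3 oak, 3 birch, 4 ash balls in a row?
19! / (3! × 3! × 3! × 3! × 3! × 4!) = 651819168000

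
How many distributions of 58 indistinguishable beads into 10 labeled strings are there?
C(58+10-1, 10-1) = C(67, 9) = 42757703560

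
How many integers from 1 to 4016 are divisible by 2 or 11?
⌊4016/2⌋ + ⌊4016/11⌋ - ⌊4016/22⌋ = 2008 + 365 - 182 = 2191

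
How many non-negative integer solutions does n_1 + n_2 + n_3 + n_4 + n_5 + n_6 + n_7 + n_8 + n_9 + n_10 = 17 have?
C(17+10-1, 10-1) = C(26, 9) = 3124550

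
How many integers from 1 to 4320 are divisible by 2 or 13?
⌊4320/2⌋ + ⌊4320/13⌋ - ⌊4320/26⌋ = 2160 + 332 - 166 = 2326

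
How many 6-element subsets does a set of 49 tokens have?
C(49,6) = 49!/(6!×43!) = 13983816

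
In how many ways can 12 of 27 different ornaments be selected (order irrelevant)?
C(27,12) = 27!/(12!×15!) = 17383860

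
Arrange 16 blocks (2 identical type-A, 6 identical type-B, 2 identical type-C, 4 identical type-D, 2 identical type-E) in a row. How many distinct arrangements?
16! / (2! × 6! × 2! × 4! × 2!) = 151351200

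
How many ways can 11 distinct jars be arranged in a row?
11! = 39916800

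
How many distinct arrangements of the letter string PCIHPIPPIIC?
11! / (2! × 4! × 4! × 1!) = 34650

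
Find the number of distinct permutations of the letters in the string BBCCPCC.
7! / (1! × 2! × 4!) = 105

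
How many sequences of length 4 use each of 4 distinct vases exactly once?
4! = 24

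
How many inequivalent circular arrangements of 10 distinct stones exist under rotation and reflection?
(10-1)!/2 = 362880/2 = 181440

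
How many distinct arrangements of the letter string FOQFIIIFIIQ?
11! / (2! × 3! × 1! × 5!) = 27720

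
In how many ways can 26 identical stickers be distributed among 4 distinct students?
C(26+4-1, 4-1) = C(29, 3) = 3654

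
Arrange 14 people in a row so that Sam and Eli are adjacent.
Treat as block: (14-1)! × 2! = 6227020800 × 2 = 12454041600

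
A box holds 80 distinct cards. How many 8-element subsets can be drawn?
C(80,8) = 80!/(8!×72!) = 28987537150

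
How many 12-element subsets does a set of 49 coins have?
C(49,12) = 49!/(12!×37!) = 92263734836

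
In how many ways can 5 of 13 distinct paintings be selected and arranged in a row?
P(13,5) = 13!/(13-5)! = 154440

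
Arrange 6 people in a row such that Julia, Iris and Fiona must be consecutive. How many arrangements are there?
Treat the 3 as one block: (6-3+1)! × 3! = 24 × 6 = 144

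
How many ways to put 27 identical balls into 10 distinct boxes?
C(27+10-1, 10-1) = C(36, 9) = 94143280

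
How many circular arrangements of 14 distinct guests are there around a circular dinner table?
Circular: fix one position, arrange the rest. (14-1)! = 6227020800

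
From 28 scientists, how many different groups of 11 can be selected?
C(28,11) = 28!/(11!×17!) = 21474180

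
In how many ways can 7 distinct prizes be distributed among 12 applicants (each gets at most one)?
P(12,7) = 12!/(12-7)! = 3991680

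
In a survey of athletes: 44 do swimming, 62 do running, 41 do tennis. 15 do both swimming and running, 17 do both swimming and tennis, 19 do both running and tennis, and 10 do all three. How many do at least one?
|A∪B∪C| = 44+62+41-15-17-19+10 = 106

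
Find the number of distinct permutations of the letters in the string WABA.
4! / (2! × 1! × 1!) = 12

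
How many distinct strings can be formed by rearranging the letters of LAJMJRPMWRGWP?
13! / (2! × 1! × 2! × 1! × 1! × 2! × 2! × 2!) = 194594400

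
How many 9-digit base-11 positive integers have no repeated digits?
First digit: 10 choices (nonzero). Then descending: 10 × 10 × 9 × 8 × 7 × 6 × 5 × 4 × 3 = 18144000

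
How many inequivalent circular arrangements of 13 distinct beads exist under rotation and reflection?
(13-1)!/2 = 479001600/2 = 239500800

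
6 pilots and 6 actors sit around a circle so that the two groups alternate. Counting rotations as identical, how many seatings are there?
Fix one of the pilots: (6-1)! ways for the remaining pilots, × 6! ways for the actors = 120 × 720 = 86400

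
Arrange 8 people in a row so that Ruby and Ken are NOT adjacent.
Total - adjacent = 8! - (8-1)!×2 = 40320 - 10080 = 30240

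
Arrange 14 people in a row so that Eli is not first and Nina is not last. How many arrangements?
By inclusion-exclusion: 14! - 2×(14-1)! + (14-2)! = 87178291200 - 12454041600 + 479001600 = 75203251200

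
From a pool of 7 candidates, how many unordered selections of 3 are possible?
C(7,3) = 7!/(3!×4!) = 35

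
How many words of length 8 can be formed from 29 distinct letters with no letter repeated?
P(29,8) = 29!/(29-8)! = 173059286400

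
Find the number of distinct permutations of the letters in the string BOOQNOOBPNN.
11! / (1! × 3! × 4! × 2! × 1!) = 138600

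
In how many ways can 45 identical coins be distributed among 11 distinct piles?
C(45+11-1, 11-1) = C(55, 10) = 29248649430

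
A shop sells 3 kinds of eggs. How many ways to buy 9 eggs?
C(9+3-1, 3-1) = C(11, 2) = 55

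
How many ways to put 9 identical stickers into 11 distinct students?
C(9+11-1, 11-1) = C(19, 10) = 92378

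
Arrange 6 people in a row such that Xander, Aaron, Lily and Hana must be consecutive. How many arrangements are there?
Treat the 4 as one block: (6-4+1)! × 4! = 6 × 24 = 144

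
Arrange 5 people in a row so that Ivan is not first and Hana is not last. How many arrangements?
By inclusion-exclusion: 5! - 2×(5-1)! + (5-2)! = 120 - 48 + 6 = 78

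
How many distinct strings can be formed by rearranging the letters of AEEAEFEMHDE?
11! / (1! × 1! × 2! × 1! × 5! × 1!) = 166320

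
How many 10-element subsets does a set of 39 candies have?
C(39,10) = 39!/(10!×29!) = 635745396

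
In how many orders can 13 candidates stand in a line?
13! = 6227020800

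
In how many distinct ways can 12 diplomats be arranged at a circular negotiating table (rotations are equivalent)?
Circular: fix one position, arrange the rest. (12-1)! = 39916800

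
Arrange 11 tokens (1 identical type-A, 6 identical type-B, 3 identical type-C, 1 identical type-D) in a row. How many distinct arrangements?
11! / (1! × 6! × 3! × 1!) = 9240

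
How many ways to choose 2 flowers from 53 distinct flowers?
C(53,2) = 53!/(2!×51!) = 1378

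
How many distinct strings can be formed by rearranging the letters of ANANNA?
6! / (3! × 3!) = 20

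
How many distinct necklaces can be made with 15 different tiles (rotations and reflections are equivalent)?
(15-1)!/2 = 87178291200/2 = 43589145600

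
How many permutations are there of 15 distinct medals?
15! = 1307674368000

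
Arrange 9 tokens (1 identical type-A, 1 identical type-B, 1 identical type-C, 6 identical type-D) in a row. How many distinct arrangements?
9! / (1! × 1! × 1! × 6!) = 504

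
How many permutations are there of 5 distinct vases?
5! = 120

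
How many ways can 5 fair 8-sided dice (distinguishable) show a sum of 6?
Coefficient of x^6 in (x + x² + ... + x^8)^5. By inclusion-exclusion on dice exceeding 8: Σ_j (-1)^j C(5,j)·C(6-1-8j, 4) = C(5,0)·C(5,4) = 1·5 = 5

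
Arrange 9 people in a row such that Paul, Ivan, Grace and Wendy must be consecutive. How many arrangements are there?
Treat the 4 as one block: (9-4+1)! × 4! = 720 × 24 = 17280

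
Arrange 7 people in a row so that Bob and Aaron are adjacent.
Treat as block: (7-1)! × 2! = 720 × 2 = 1440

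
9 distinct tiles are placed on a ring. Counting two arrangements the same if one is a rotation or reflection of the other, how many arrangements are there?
(9-1)!/2 = 40320/2 = 20160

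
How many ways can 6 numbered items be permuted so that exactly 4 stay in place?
Choose the 4 fixed points C(6,4) = 15, derange the rest: !2 = Σ_{j=0}^{2} (-1)^j·2!/j! = 2 - 2 + 1 = 1. Product = 15 × 1 = 15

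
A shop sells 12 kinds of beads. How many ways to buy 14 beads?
C(14+12-1, 12-1) = C(25, 11) = 4457400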